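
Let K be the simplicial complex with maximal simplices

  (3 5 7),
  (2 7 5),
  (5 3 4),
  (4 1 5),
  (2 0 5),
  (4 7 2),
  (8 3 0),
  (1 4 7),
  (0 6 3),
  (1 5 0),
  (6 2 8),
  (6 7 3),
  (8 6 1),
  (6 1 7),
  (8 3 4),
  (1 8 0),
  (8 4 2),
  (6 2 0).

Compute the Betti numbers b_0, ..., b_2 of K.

Order the vertices as 0 < 1 < 2 < 3 < 4 < 5 < 6 < 7 < 8. Listing each simplex with vertices in this order, K has dimension 2 with simplices:

  0-simplices (9): [0], [1], [2], [3], [4], [5], [6], [7], [8]
  1-simplices (27): (27 of them)
  2-simplices (18): [0,1,5], [0,1,8], [0,2,5], [0,2,6], [0,3,6], [0,3,8], [1,4,5], [1,4,7], [1,6,7], [1,6,8], [2,4,7], [2,4,8], [2,5,7], [2,6,8], [3,4,5], [3,4,8], [3,5,7], [3,6,7]

so the chain groups are C_0 ≅ Z^9, C_1 ≅ Z^27, C_2 ≅ Z^18.

∂_1: C_1 → C_0 is given by ∂[p,q] = [q] − [p].
The 9×27 boundary matrix has rank 8 and Smith normal form diag(1,1,1,1,1,1,1,1).

The boundary map ∂_2: C_2 → C_1 maps a triangle to the signed sum of its edges. For instance
  ∂[0,3,6] = [3,6] − [0,6] + [0,3],
  ∂[2,4,7] = [4,7] − [2,7] + [2,4].
The 27×18 boundary matrix has rank 18 and Smith normal form diag(1,1,1,1,1,1,1,1,1,1,1,1,1,1,1,1,1,2).

Reading off H_k = ker ∂_k / im ∂_{k+1}:

  H_0: rank C_0 − rank ∂_1 = 9 − 8 = 1, and the invariant factors of ∂_1 are all 1, so H_0 ≅ Z.
  H_1: rank ker ∂_1 − rank ∂_2 = (27 − 8) − 18 = 1, and ∂_2 has invariant factor 2 > 1, so H_1 ≅ Z ⊕ Z/2Z.
  H_2: rank ker ∂_2 − rank ∂_3 = (18 − 18) − 0 = 0, and there is no ∂_3, so H_2 ≅ 0.

As a check, the Euler characteristic is 9 − 27 + 18 = 0, which agrees with 1 − 1 + 0 = 0.

Hence the Betti numbers are b_0 = 1, b_1 = 1, b_2 = 0.

b_0 = 1, b_1 = 1, b_2 = 0.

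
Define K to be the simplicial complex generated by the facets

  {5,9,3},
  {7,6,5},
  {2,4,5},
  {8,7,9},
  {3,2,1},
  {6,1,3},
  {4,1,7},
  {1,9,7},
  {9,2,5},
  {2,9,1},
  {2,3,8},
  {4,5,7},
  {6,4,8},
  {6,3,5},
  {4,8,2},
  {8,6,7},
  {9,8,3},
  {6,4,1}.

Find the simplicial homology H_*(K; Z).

H_0 = Z,  H_1 = Z ⊕ Z_2,  H_2 = 0.

Take the total order 1 < 2 < 3 < 4 < 5 < 6 < 7 < 8 < 9 on the vertex set. Then K (dimension 2) consists of the simplices:

  0-simplices (9): [1], [2], [3], [4], [5], [6], [7], [8], [9]
  1-simplices (27): (27 of them)
  2-simplices (18): [1,2,3], [1,2,9], [1,3,6], [1,4,6], [1,4,7], [1,7,9], [2,3,8], [2,4,5], [2,4,8], [2,5,9], [3,5,6], [3,5,9], [3,8,9], [4,5,7], [4,6,8], [5,6,7], [6,7,8], [7,8,9]

Hence C_0 ≅ Z^9, C_1 ≅ Z^27, C_2 ≅ Z^18.

Boundary ∂_1: C_1 → C_0 is given by ∂[p,q] = [q] − [p]. For instance
  ∂[5,6] = [6] − [5].
As a 9×27 matrix over Z this has rank 8, with invariant factors (1,1,1,1,1,1,1,1).

The boundary map ∂_2: C_2 → C_1 acts by ∂[p,q,r] = [q,r] − [p,r] + [p,q]. For instance
  ∂[3,5,9] = [5,9] − [3,9] + [3,5],
  ∂[2,3,8] = [3,8] − [2,8] + [2,3].
This gives a 27×18 integer matrix of rank 18; reducing to Smith normal form yields diagonal entries (1,1,1,1,1,1,1,1,1,1,1,1,1,1,1,1,1,2).

From H_k ≅ ker(∂_k) / im(∂_{k+1}) we obtain:

  H_0: rank C_0 − rank ∂_1 = 9 − 8 = 1, and the invariant factors of ∂_1 are all 1, so H_0 = Z.
  H_1: rank ker ∂_1 − rank ∂_2 = (27 − 8) − 18 = 1, and ∂_2 has invariant factor 2 > 1, so H_1 = Z ⊕ Z_2.
  H_2: rank ker ∂_2 − rank ∂_3 = (18 − 18) − 0 = 0, and there is no ∂_3, so H_2 = 0.

As a check, the Euler characteristic is 9 − 27 + 18 = 0, which agrees with 1 − 1 + 0 = 0.
(K is a triangulation of the Klein bottle.)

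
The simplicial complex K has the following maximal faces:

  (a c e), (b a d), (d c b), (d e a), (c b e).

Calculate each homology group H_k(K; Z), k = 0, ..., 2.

K has 5 vertices, 10 edges, 5 triangles.
rank ∂_0 = 0, rank ∂_1 = 4 ⇒ b_0 = 5 − 0 − 4 = 1; all invariant factors of ∂_1 are 1 so no torsion. So H_0 ≅ Z.
rank ∂_1 = 4, rank ∂_2 = 5 ⇒ b_1 = 10 − 4 − 5 = 1; all invariant factors of ∂_2 are 1 so no torsion. So H_1 ≅ Z.
rank ∂_2 = 5, rank ∂_3 = 0 ⇒ b_2 = 5 − 5 − 0 = 0. So H_2 ≅ 0.

H_0 ≅ Z,  H_1 ≅ Z,  H_2 = 0.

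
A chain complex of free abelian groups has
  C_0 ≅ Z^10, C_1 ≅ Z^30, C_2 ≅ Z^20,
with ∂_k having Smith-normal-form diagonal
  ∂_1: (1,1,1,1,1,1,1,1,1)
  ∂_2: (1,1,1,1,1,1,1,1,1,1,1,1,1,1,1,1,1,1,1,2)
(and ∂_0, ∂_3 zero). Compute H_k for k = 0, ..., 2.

H_0 ≅ Z,  H_1 ≅ Z × Z/2,  H_2 = 0.

H_0: b_0 = 10 − 0 − 9 = 1; torsion from ∂_1 factors > 1: none. So H_0 ≅ Z.
H_1: b_1 = 30 − 9 − 20 = 1; torsion from ∂_2 factors > 1: [2]. So H_1 ≅ Z × Z/2.
H_2: b_2 = 20 − 20 − 0 = 0; torsion from ∂_3 factors > 1: none. So H_2 ≅ 0.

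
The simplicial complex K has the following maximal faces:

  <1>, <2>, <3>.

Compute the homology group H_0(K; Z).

K has 3 vertices.
rank ∂_0 = 0, rank ∂_1 = 0 ⇒ b_0 = 3 − 0 − 0 = 3. So H_0 = Z^3.

H_0 ≅ Z^3.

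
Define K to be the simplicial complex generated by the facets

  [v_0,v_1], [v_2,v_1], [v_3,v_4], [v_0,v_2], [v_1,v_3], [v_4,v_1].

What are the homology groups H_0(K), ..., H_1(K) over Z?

Order the vertices as v_0 < v_1 < v_2 < v_3 < v_4. Listing each simplex with vertices in this order, K has dimension 1 with simplices:

  0-simplices (5): [v_0], [v_1], [v_2], [v_3], [v_4]
  1-simplices (6): [v_0,v_1], [v_0,v_2], [v_1,v_2], [v_1,v_3], [v_1,v_4], [v_3,v_4]

so the chain groups are C_0 ≅ Z^5, C_1 ≅ Z^6.

∂_1: C_1 → C_0 sends each edge [p,q] (with p < q) to q − p. For instance
  ∂[v_1,v_2] = [v_2] − [v_1].
The 5×6 boundary matrix has rank 4 and Smith normal form diag(1,1,1,1).

Now H_k = ker ∂_k / im ∂_{k+1}, so:

  H_0: rank C_0 − rank ∂_1 = 5 − 4 = 1, and the invariant factors of ∂_1 are all 1, so H_0 ≅ Z.
  H_1: rank ker ∂_1 − rank ∂_2 = (6 − 4) − 0 = 2, and there is no ∂_2, so H_1 ≅ Z^2.

(K is a triangulation of a wedge of 2 circles.)

H_0 = Z,  H_1 = Z^2.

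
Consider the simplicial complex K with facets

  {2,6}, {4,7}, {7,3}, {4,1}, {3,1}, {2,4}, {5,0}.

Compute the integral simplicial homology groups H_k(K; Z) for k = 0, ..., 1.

H_0 = Z^2,  H_1 = Z.

K has 8 vertices, 7 edges.
rank ∂_0 = 0, rank ∂_1 = 6 ⇒ b_0 = 8 − 0 − 6 = 2; all invariant factors of ∂_1 are 1 so no torsion. So H_0 ≅ Z^2.
rank ∂_1 = 6, rank ∂_2 = 0 ⇒ b_1 = 7 − 6 − 0 = 1. So H_1 ≅ Z.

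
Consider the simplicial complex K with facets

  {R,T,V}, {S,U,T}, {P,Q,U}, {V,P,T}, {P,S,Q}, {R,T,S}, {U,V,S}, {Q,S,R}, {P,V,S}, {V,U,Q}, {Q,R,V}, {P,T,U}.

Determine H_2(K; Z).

Take the total order P < Q < R < S < T < U < V on the vertex set. Then K (dimension 2) consists of the simplices:

  0-simplices (7): P, Q, R, S, T, U, V
  1-simplices (18): PQ, PS, PT, PU, PV, QR, QS, QU, QV, RS, RT, RV, ST, SU, SV, TU, TV, UV
  2-simplices (12): PQS, PQU, PSV, PTU, PTV, QRS, QRV, QUV, RST, RTV, STU, SUV

so the chain groups are C_0 ≅ Z^7, C_1 ≅ Z^18, C_2 ≅ Z^12.

Boundary ∂_1: C_1 → C_0 maps an edge to its endpoints' difference, ∂[p,q] = q − p. For instance
  ∂SU = U − S.
The 7×18 boundary matrix has rank 6 and Smith normal form diag(1,1,1,1,1,1).

∂_2: C_2 → C_1 sends each 2-simplex [p,q,r] to [q,r] − [p,r] + [p,q]. For instance
  ∂RTV = TV − RV + RT,
  ∂QRV = RV − QV + QR.
This gives a 18×12 integer matrix of rank 12; reducing to Smith normal form yields diagonal entries (1,1,1,1,1,1,1,1,1,1,1,2).

Now H_k = ker ∂_k / im ∂_{k+1}, so:

  H_2: rank ker ∂_2 − rank ∂_3 = (12 − 12) − 0 = 0, and there is no ∂_3, so H_2 ≅ 0.

H_2 ≅ 0.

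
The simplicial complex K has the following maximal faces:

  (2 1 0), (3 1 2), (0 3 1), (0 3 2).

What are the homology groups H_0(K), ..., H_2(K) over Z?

H_0 = Z,  H_1 = 0,  H_2 = Z.

Fix the vertex order 0 < 1 < 2 < 3 and write every simplex with vertices in increasing order. Then dim K = 2 and the simplices of K are:

  0-simplices (4): [0], [1], [2], [3]
  1-simplices (6): [0,1], [0,2], [0,3], [1,2], [1,3], [2,3]
  2-simplices (4): [0,1,2], [0,1,3], [0,2,3], [1,2,3]

so the chain groups are C_0 ≅ Z^4, C_1 ≅ Z^6, C_2 ≅ Z^4.

∂_1: C_1 → C_0 is given by ∂[p,q] = [q] − [p].
This gives a 4×6 integer matrix of rank 3; reducing to Smith normal form yields diagonal entries (1,1,1).

The boundary map ∂_2: C_2 → C_1 maps a triangle to the signed sum of its edges. For instance
  ∂[0,1,3] = [1,3] − [0,3] + [0,1],
  ∂[1,2,3] = [2,3] − [1,3] + [1,2].
This gives a 6×4 integer matrix of rank 3; reducing to Smith normal form yields diagonal entries (1,1,1).

From H_k ≅ ker(∂_k) / im(∂_{k+1}) we obtain:

  H_0: rank C_0 − rank ∂_1 = 4 − 3 = 1, and the invariant factors of ∂_1 are all 1, so H_0 ≅ Z.
  H_1: rank ker ∂_1 − rank ∂_2 = (6 − 3) − 3 = 0, and the invariant factors of ∂_2 are all 1, so H_1 ≅ 0.
  H_2: rank ker ∂_2 − rank ∂_3 = (4 − 3) − 0 = 1, and there is no ∂_3, so H_2 ≅ Z.

As a check, the Euler characteristic is 4 − 6 + 4 = 2, which agrees with 1 − 0 + 1 = 2.
(K is a triangulation of the 2-sphere S^2.)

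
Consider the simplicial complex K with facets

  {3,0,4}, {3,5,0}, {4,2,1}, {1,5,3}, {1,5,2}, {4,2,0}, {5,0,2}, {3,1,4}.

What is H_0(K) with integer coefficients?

Order the vertices as 0 < 1 < 2 < 3 < 4 < 5. Listing each simplex with vertices in this order, K has dimension 2 with simplices:

  0-simplices (6): [0], [1], [2], [3], [4], [5]
  1-simplices (12): [0,2], [0,3], [0,4], [0,5], [1,2], [1,3], [1,4], [1,5], [2,4], [2,5], [3,4], [3,5]
  2-simplices (8): [0,2,4], [0,2,5], [0,3,4], [0,3,5], [1,2,4], [1,2,5], [1,3,4], [1,3,5]

giving chain groups C_0 ≅ Z^6, C_1 ≅ Z^12, C_2 ≅ Z^8.

Boundary ∂_1: C_1 → C_0 is given by ∂[p,q] = [q] − [p]. For instance
  ∂[0,3] = [3] − [0].
This gives a 6×12 integer matrix of rank 5; reducing to Smith normal form yields diagonal entries (1,1,1,1,1).

The boundary map ∂_2: C_2 → C_1 sends each 2-simplex [p,q,r] to [q,r] − [p,r] + [p,q]. For instance
  ∂[1,3,5] = [3,5] − [1,5] + [1,3],
  ∂[1,3,4] = [3,4] − [1,4] + [1,3].
The 12×8 boundary matrix has rank 7 and Smith normal form diag(1,1,1,1,1,1,1).

From H_k ≅ ker(∂_k) / im(∂_{k+1}) we obtain:

  H_0: rank C_0 − rank ∂_1 = 6 − 5 = 1, and the invariant factors of ∂_1 are all 1, so H_0 = Z.

H_0 ≅ Z.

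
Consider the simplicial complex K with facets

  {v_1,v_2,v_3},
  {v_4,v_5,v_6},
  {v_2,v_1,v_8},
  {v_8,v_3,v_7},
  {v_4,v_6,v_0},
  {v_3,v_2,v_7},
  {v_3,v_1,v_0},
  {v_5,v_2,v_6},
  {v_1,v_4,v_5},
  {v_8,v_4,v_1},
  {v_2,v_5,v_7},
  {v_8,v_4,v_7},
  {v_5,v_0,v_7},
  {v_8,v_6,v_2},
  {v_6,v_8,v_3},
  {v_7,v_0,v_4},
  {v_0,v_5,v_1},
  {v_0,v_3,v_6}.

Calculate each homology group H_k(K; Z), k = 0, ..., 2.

We work with the vertex ordering v_0 < v_1 < v_2 < v_3 < v_4 < v_5 < v_6 < v_7 < v_8. The simplices of K, each written with vertices in increasing order, are:

  0-simplices (9): [v_0], [v_1], [v_2], [v_3], [v_4], [v_5], [v_6], [v_7], [v_8]
  1-simplices (27): (27 of them)
  2-simplices (18): (18 of them)

Hence C_0 ≅ Z^9, C_1 ≅ Z^27, C_2 ≅ Z^18.

The boundary map ∂_1: C_1 → C_0 sends each edge [p,q] (with p < q) to q − p.
The 9×27 boundary matrix has rank 8 and Smith normal form diag(1,1,1,1,1,1,1,1).

∂_2: C_2 → C_1 sends each 2-simplex [p,q,r] to [q,r] − [p,r] + [p,q]. For instance
  ∂[v_1,v_2,v_3] = [v_2,v_3] − [v_1,v_3] + [v_1,v_2],
  ∂[v_0,v_4,v_6] = [v_4,v_6] − [v_0,v_6] + [v_0,v_4].
As a 27×18 matrix over Z this has rank 18, with invariant factors (1,1,1,1,1,1,1,1,1,1,1,1,1,1,1,1,1,2).

Now H_k = ker ∂_k / im ∂_{k+1}, so:

  H_0: rank C_0 − rank ∂_1 = 9 − 8 = 1, and the invariant factors of ∂_1 are all 1, so H_0 ≅ Z.
  H_1: rank ker ∂_1 − rank ∂_2 = (27 − 8) − 18 = 1, and ∂_2 has invariant factor 2 > 1, so H_1 ≅ Z ⊕ Z/2Z.
  H_2: rank ker ∂_2 − rank ∂_3 = (18 − 18) − 0 = 0, and there is no ∂_3, so H_2 ≅ 0.

H_0 ≅ Z,  H_1 ≅ Z ⊕ Z/2Z,  H_2 = 0.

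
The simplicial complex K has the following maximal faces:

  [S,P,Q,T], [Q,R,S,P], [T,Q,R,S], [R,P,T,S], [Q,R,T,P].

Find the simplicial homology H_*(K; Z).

Take the total order P < Q < R < S < T on the vertex set. Then K (dimension 3) consists of the simplices:

  0-simplices (5): P, Q, R, S, T
  1-simplices (10): PQ, PR, PS, PT, QR, QS, QT, RS, RT, ST
  2-simplices (10): PQR, PQS, PQT, PRS, PRT, PST, QRS, QRT, QST, RST
  3-simplices (5): PQRS, PQRT, PQST, PRST, QRST

Hence C_0 ≅ Z^5, C_1 ≅ Z^10, C_2 ≅ Z^10, C_3 ≅ Z^5.

The boundary map ∂_1: C_1 → C_0 maps an edge to its endpoints' difference, ∂[p,q] = q − p.
The resulting 5×10 matrix has rank 4, and its Smith normal form has invariant factors (1,1,1,1).

The boundary map ∂_2: C_2 → C_1 sends each 2-simplex [p,q,r] to [q,r] − [p,r] + [p,q]. For instance
  ∂QST = ST − QT + QS,
  ∂QRT = RT − QT + QR.
The resulting 10×10 matrix has rank 6, and its Smith normal form has invariant factors (1,1,1,1,1,1).

The boundary map ∂_3: C_3 → C_2 sends each 3-simplex σ to the alternating sum Σ_i (−1)^i (σ with its i-th vertex removed). For instance
  ∂PQRT = QRT − PRT + PQT − PQR,
  ∂QRST = RST − QST + QRT − QRS.
The resulting 10×5 matrix has rank 4, and its Smith normal form has invariant factors (1,1,1,1).

Now H_k = ker ∂_k / im ∂_{k+1}, so:

  H_0: rank C_0 − rank ∂_1 = 5 − 4 = 1, and the invariant factors of ∂_1 are all 1, so H_0 = Z.
  H_1: rank ker ∂_1 − rank ∂_2 = (10 − 4) − 6 = 0, and the invariant factors of ∂_2 are all 1, so H_1 = 0.
  H_2: rank ker ∂_2 − rank ∂_3 = (10 − 6) − 4 = 0, and the invariant factors of ∂_3 are all 1, so H_2 = 0.
  H_3: rank ker ∂_3 − rank ∂_4 = (5 − 4) − 0 = 1, and there is no ∂_4, so H_3 = Z.

As a check, the Euler characteristic is 5 − 10 + 10 − 5 = 0, which agrees with 1 − 0 + 0 − 1 = 0.

H_0 = Z,  H_1 = 0,  H_2 = 0,  H_3 = Z.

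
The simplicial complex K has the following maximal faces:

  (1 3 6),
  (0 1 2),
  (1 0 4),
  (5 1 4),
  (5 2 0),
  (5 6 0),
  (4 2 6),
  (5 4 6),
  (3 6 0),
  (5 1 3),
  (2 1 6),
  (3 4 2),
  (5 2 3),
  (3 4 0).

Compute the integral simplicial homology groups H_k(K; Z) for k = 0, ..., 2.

H_0 ≅ Z,  H_1 ≅ Z^2,  H_2 ≅ Z.

We work with the vertex ordering 0 < 1 < 2 < 3 < 4 < 5 < 6. The simplices of K, each written with vertices in increasing order, are:

  0-simplices (7): [0], [1], [2], [3], [4], [5], [6]
  1-simplices (21): [0,1], [0,2], [0,3], [0,4], [0,5], [0,6], [1,2], [1,3], [1,4], [1,5], [1,6], [2,3], [2,4], [2,5], [2,6], [3,4], [3,5], [3,6], [4,5], [4,6], [5,6]
  2-simplices (14): [0,1,2], [0,1,4], [0,2,5], [0,3,4], [0,3,6], [0,5,6], [1,2,6], [1,3,5], [1,3,6], [1,4,5], [2,3,4], [2,3,5], [2,4,6], [4,5,6]

so the chain groups are C_0 ≅ Z^7, C_1 ≅ Z^21, C_2 ≅ Z^14.

∂_1: C_1 → C_0 sends each edge [p,q] (with p < q) to q − p.
This gives a 7×21 integer matrix of rank 6; reducing to Smith normal form yields diagonal entries (1,1,1,1,1,1).

Boundary ∂_2: C_2 → C_1 maps a triangle to the signed sum of its edges. For instance
  ∂[2,3,4] = [3,4] − [2,4] + [2,3],
  ∂[0,1,2] = [1,2] − [0,2] + [0,1].
The resulting 21×14 matrix has rank 13, and its Smith normal form has invariant factors (1,1,1,1,1,1,1,1,1,1,1,1,1).

Reading off H_k = ker ∂_k / im ∂_{k+1}:

  H_0: rank C_0 − rank ∂_1 = 7 − 6 = 1, and the invariant factors of ∂_1 are all 1, so H_0 ≅ Z.
  H_1: rank ker ∂_1 − rank ∂_2 = (21 − 6) − 13 = 2, and the invariant factors of ∂_2 are all 1, so H_1 ≅ Z^2.
  H_2: rank ker ∂_2 − rank ∂_3 = (14 − 13) − 0 = 1, and there is no ∂_3, so H_2 ≅ Z.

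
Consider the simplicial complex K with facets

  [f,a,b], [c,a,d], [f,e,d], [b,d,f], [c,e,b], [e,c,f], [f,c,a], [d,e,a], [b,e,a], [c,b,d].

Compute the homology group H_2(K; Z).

Order the vertices as a < b < c < d < e < f. Listing each simplex with vertices in this order, K has dimension 2 with simplices:

  0-simplices (6): a, b, c, d, e, f
  1-simplices (15): ab, ac, ad, ae, af, bc, bd, be, bf, cd, ce, cf, de, df, ef
  2-simplices (10): abe, abf, acd, acf, ade, bcd, bce, bdf, cef, def

Hence C_0 ≅ Z^6, C_1 ≅ Z^15, C_2 ≅ Z^10.

Boundary ∂_1: C_1 → C_0 is given by ∂[p,q] = [q] − [p]. For instance
  ∂de = e − d.
The resulting 6×15 matrix has rank 5, and its Smith normal form has invariant factors (1,1,1,1,1).

∂_2: C_2 → C_1 acts by ∂[p,q,r] = [q,r] − [p,r] + [p,q]. For instance
  ∂cef = ef − cf + ce,
  ∂abf = bf − af + ab.
As a 15×10 matrix over Z this has rank 10, with invariant factors (1,1,1,1,1,1,1,1,1,2).

From H_k ≅ ker(∂_k) / im(∂_{k+1}) we obtain:

  H_2: rank ker ∂_2 − rank ∂_3 = (10 − 10) − 0 = 0, and there is no ∂_3, so H_2 ≅ 0.

H_2 = 0.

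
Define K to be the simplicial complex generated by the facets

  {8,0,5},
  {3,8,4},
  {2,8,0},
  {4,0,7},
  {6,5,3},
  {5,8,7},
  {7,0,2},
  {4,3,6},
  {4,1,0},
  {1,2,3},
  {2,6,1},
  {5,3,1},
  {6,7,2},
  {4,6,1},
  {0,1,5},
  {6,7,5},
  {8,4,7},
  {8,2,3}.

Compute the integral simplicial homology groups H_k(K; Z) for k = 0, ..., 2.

Take the total order 0 < 1 < 2 < 3 < 4 < 5 < 6 < 7 < 8 on the vertex set. Then K (dimension 2) consists of the simplices:

  0-simplices (9): [0], [1], [2], [3], [4], [5], [6], [7], [8]
  1-simplices (27): (27 of them)
  2-simplices (18): [0,1,4], [0,1,5], [0,2,7], [0,2,8], [0,4,7], [0,5,8], [1,2,3], [1,2,6], [1,3,5], [1,4,6], [2,3,8], [2,6,7], [3,4,6], [3,4,8], [3,5,6], [4,7,8], [5,6,7], [5,7,8]

giving chain groups C_0 ≅ Z^9, C_1 ≅ Z^27, C_2 ≅ Z^18.

The boundary map ∂_1: C_1 → C_0 maps an edge to its endpoints' difference, ∂[p,q] = q − p. For instance
  ∂[2,7] = [7] − [2].
The resulting 9×27 matrix has rank 8, and its Smith normal form has invariant factors (1,1,1,1,1,1,1,1).

Boundary ∂_2: C_2 → C_1 acts by ∂[p,q,r] = [q,r] − [p,r] + [p,q]. For instance
  ∂[0,1,4] = [1,4] − [0,4] + [0,1],
  ∂[0,2,8] = [2,8] − [0,8] + [0,2].
The resulting 27×18 matrix has rank 18, and its Smith normal form has invariant factors (1,1,1,1,1,1,1,1,1,1,1,1,1,1,1,1,1,2).

Computing H_k = (kernel of ∂_k) / (image of ∂_{k+1}):

  H_0: rank C_0 − rank ∂_1 = 9 − 8 = 1, and the invariant factors of ∂_1 are all 1, so H_0 ≅ Z.
  H_1: rank ker ∂_1 − rank ∂_2 = (27 − 8) − 18 = 1, and ∂_2 has invariant factor 2 > 1, so H_1 ≅ Z × Z/2.
  H_2: rank ker ∂_2 − rank ∂_3 = (18 − 18) − 0 = 0, and there is no ∂_3, so H_2 ≅ 0.

As a check, the Euler characteristic is 9 − 27 + 18 = 0, which agrees with 1 − 1 + 0 = 0.
(K is a triangulation of the Klein bottle.)

H_0 = Z,  H_1 = Z × Z/2,  H_2 = 0.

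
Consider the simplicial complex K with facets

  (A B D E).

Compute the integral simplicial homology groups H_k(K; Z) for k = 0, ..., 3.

Fix the vertex order A < B < D < E and write every simplex with vertices in increasing order. Then dim K = 3 and the simplices of K are:

  0-simplices (4): A, B, D, E
  1-simplices (6): AB, AD, AE, BD, BE, DE
  2-simplices (4): ABD, ABE, ADE, BDE
  3-simplices (1): ABDE

Hence C_0 ≅ Z^4, C_1 ≅ Z^6, C_2 ≅ Z^4, C_3 ≅ Z^1.

Boundary ∂_1: C_1 → C_0 is given by ∂[p,q] = [q] − [p]. For instance
  ∂DE = E − D.
The 4×6 boundary matrix has rank 3 and Smith normal form diag(1,1,1).

Boundary ∂_2: C_2 → C_1 sends each 2-simplex [p,q,r] to [q,r] − [p,r] + [p,q]. For instance
  ∂ABD = BD − AD + AB,
  ∂BDE = DE − BE + BD.
As a 6×4 matrix over Z this has rank 3, with invariant factors (1,1,1).

∂_3: C_3 → C_2 sends each 3-simplex σ to the alternating sum Σ_i (−1)^i (σ with its i-th vertex removed). For instance
  ∂ABDE = BDE − ADE + ABE − ABD.
The resulting 4×1 matrix has rank 1, and its Smith normal form has invariant factors (1).

Computing H_k = (kernel of ∂_k) / (image of ∂_{k+1}):

  H_0: rank C_0 − rank ∂_1 = 4 − 3 = 1, and the invariant factors of ∂_1 are all 1, so H_0 ≅ Z.
  H_1: rank ker ∂_1 − rank ∂_2 = (6 − 3) − 3 = 0, and the invariant factors of ∂_2 are all 1, so H_1 ≅ 0.
  H_2: rank ker ∂_2 − rank ∂_3 = (4 − 3) − 1 = 0, and the invariant factors of ∂_3 are all 1, so H_2 ≅ 0.
  H_3: rank ker ∂_3 − rank ∂_4 = (1 − 1) − 0 = 0, and there is no ∂_4, so H_3 ≅ 0.

As a check, the Euler characteristic is 4 − 6 + 4 − 1 = 1, which agrees with 1 − 0 + 0 − 0 = 1.
(K is a triangulation of the 3-simplex.)

H_0 ≅ Z,  H_1 = 0,  H_2 = 0,  H_3 = 0.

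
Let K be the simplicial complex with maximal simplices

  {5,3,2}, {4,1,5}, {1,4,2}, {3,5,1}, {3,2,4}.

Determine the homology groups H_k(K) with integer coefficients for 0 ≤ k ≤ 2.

Take the total order 1 < 2 < 3 < 4 < 5 on the vertex set. Then K (dimension 2) consists of the simplices:

  0-simplices (5): [1], [2], [3], [4], [5]
  1-simplices (10): [1,2], [1,3], [1,4], [1,5], [2,3], [2,4], [2,5], [3,4], [3,5], [4,5]
  2-simplices (5): [1,2,4], [1,3,5], [1,4,5], [2,3,4], [2,3,5]

giving chain groups C_0 ≅ Z^5, C_1 ≅ Z^10, C_2 ≅ Z^5.

Boundary ∂_1: C_1 → C_0 sends each edge [p,q] (with p < q) to q − p.
This gives a 5×10 integer matrix of rank 4; reducing to Smith normal form yields diagonal entries (1,1,1,1).

The boundary map ∂_2: C_2 → C_1 acts by ∂[p,q,r] = [q,r] − [p,r] + [p,q]. For instance
  ∂[2,3,4] = [3,4] − [2,4] + [2,3],
  ∂[1,2,4] = [2,4] − [1,4] + [1,2].
As a 10×5 matrix over Z this has rank 5, with invariant factors (1,1,1,1,1).

Computing H_k = (kernel of ∂_k) / (image of ∂_{k+1}):

  H_0: rank C_0 − rank ∂_1 = 5 − 4 = 1, and the invariant factors of ∂_1 are all 1, so H_0 = Z.
  H_1: rank ker ∂_1 − rank ∂_2 = (10 − 4) − 5 = 1, and the invariant factors of ∂_2 are all 1, so H_1 = Z.
  H_2: rank ker ∂_2 − rank ∂_3 = (5 − 5) − 0 = 0, and there is no ∂_3, so H_2 = 0.

H_0 ≅ Z,  H_1 ≅ Z,  H_2 = 0.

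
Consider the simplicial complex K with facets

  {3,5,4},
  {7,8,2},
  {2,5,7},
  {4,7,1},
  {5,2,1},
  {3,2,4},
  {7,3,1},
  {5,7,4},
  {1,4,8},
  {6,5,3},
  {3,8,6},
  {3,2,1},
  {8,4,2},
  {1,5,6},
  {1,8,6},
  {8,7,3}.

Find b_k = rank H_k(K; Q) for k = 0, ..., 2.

K has 8 vertices, 24 edges, 16 triangles.
rank ∂_0 = 0, rank ∂_1 = 7 ⇒ b_0 = 8 − 0 − 7 = 1; all invariant factors of ∂_1 are 1 so no torsion. So H_0 = Z.
rank ∂_1 = 7, rank ∂_2 = 15 ⇒ b_1 = 24 − 7 − 15 = 2; all invariant factors of ∂_2 are 1 so no torsion. So H_1 = Z^2.
rank ∂_2 = 15, rank ∂_3 = 0 ⇒ b_2 = 16 − 15 − 0 = 1. So H_2 = Z.

b_0 = 1, b_1 = 2, b_2 = 1.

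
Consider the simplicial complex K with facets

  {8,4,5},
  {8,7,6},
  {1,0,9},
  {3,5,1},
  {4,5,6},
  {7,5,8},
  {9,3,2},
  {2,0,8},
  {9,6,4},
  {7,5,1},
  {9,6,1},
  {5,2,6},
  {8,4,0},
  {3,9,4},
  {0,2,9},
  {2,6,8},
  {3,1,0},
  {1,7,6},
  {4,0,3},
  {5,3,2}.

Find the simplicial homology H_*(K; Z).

H_0 = Z,  H_1 = Z × Z/2,  H_2 = 0.

We work with the vertex ordering 0 < 1 < 2 < 3 < 4 < 5 < 6 < 7 < 8 < 9. The simplices of K, each written with vertices in increasing order, are:

  0-simplices (10): [0], [1], [2], [3], [4], [5], [6], [7], [8], [9]
  1-simplices (30): (30 of them)
  2-simplices (20): (20 of them)

giving chain groups C_0 ≅ Z^10, C_1 ≅ Z^30, C_2 ≅ Z^20.

The boundary map ∂_1: C_1 → C_0 is given by ∂[p,q] = [q] − [p]. For instance
  ∂[0,3] = [3] − [0].
As a 10×30 matrix over Z this has rank 9, with invariant factors (1,1,1,1,1,1,1,1,1).

The boundary map ∂_2: C_2 → C_1 acts by ∂[p,q,r] = [q,r] − [p,r] + [p,q]. For instance
  ∂[1,5,7] = [5,7] − [1,7] + [1,5],
  ∂[1,6,9] = [6,9] − [1,9] + [1,6].
The resulting 30×20 matrix has rank 20, and its Smith normal form has invariant factors (1,1,1,1,1,1,1,1,1,1,1,1,1,1,1,1,1,1,1,2).

Reading off H_k = ker ∂_k / im ∂_{k+1}:

  H_0: rank C_0 − rank ∂_1 = 10 − 9 = 1, and the invariant factors of ∂_1 are all 1, so H_0 = Z.
  H_1: rank ker ∂_1 − rank ∂_2 = (30 − 9) − 20 = 1, and ∂_2 has invariant factor 2 > 1, so H_1 = Z × Z/2.
  H_2: rank ker ∂_2 − rank ∂_3 = (20 − 20) − 0 = 0, and there is no ∂_3, so H_2 = 0.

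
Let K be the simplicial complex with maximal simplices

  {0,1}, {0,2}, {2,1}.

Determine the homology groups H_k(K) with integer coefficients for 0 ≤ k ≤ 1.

We work with the vertex ordering 0 < 1 < 2. The simplices of K, each written with vertices in increasing order, are:

  0-simplices (3): [0], [1], [2]
  1-simplices (3): [0,1], [0,2], [1,2]

Hence C_0 ≅ Z^3, C_1 ≅ Z^3.

∂_1: C_1 → C_0 sends each edge [p,q] (with p < q) to q − p. For instance
  ∂[1,2] = [2] − [1].
The 3×3 boundary matrix has rank 2 and Smith normal form diag(1,1).

Now H_k = ker ∂_k / im ∂_{k+1}, so:

  H_0: rank C_0 − rank ∂_1 = 3 − 2 = 1, and the invariant factors of ∂_1 are all 1, so H_0 = Z.
  H_1: rank ker ∂_1 − rank ∂_2 = (3 − 2) − 0 = 1, and there is no ∂_2, so H_1 = Z.

(K is a triangulation of the circle S^1.)

H_0 ≅ Z,  H_1 ≅ Z.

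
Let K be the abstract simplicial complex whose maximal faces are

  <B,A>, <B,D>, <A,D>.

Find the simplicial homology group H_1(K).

We work with the vertex ordering A < B < D. The simplices of K, each written with vertices in increasing order, are:

  0-simplices (3): A, B, D
  1-simplices (3): AB, AD, BD

Hence C_0 ≅ Z^3, C_1 ≅ Z^3.

The boundary map ∂_1: C_1 → C_0 is given by ∂[p,q] = [q] − [p]. For instance
  ∂BD = D − B.
The resulting 3×3 matrix has rank 2, and its Smith normal form has invariant factors (1,1).

Reading off H_k = ker ∂_k / im ∂_{k+1}:

  H_1: rank ker ∂_1 − rank ∂_2 = (3 − 2) − 0 = 1, and there is no ∂_2, so H_1 ≅ Z.

H_1 = Z.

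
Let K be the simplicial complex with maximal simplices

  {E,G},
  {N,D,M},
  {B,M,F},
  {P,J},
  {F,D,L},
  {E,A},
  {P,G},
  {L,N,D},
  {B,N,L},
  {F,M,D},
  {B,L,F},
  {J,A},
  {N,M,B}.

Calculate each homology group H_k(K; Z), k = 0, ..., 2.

Fix the vertex order A < B < D < E < F < G < J < L < M < N < P and write every simplex with vertices in increasing order. Then dim K = 2 and the simplices of K are:

  0-simplices (11): A, B, D, E, F, G, J, L, M, N, P
  1-simplices (17): AE, AJ, BF, BL, BM, BN, DF, DL, DM, DN, EG, FL, FM, GP, JP, LN, MN
  2-simplices (8): BFL, BFM, BLN, BMN, DFL, DFM, DLN, DMN

Hence C_0 ≅ Z^11, C_1 ≅ Z^17, C_2 ≅ Z^8.

∂_1: C_1 → C_0 is given by ∂[p,q] = [q] − [p].
This gives a 11×17 integer matrix of rank 9; reducing to Smith normal form yields diagonal entries (1,1,1,1,1,1,1,1,1).

∂_2: C_2 → C_1 maps a triangle to the signed sum of its edges. For instance
  ∂DMN = MN − DN + DM,
  ∂BFL = FL − BL + BF.
The 17×8 boundary matrix has rank 7 and Smith normal form diag(1,1,1,1,1,1,1).

Computing H_k = (kernel of ∂_k) / (image of ∂_{k+1}):

  H_0: rank C_0 − rank ∂_1 = 11 − 9 = 2, and the invariant factors of ∂_1 are all 1, so H_0 = Z^2.
  H_1: rank ker ∂_1 − rank ∂_2 = (17 − 9) − 7 = 1, and the invariant factors of ∂_2 are all 1, so H_1 = Z.
  H_2: rank ker ∂_2 − rank ∂_3 = (8 − 7) − 0 = 1, and there is no ∂_3, so H_2 = Z.

H_0 ≅ Z^2,  H_1 ≅ Z,  H_2 ≅ Z.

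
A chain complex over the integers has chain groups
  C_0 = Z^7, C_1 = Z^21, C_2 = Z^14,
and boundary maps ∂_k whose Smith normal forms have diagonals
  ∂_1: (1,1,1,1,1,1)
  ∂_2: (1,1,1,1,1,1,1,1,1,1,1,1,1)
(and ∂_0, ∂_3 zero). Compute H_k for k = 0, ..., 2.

H_0: b_0 = 7 − 0 − 6 = 1; torsion from ∂_1 factors > 1: none. So H_0 ≅ Z.
H_1: b_1 = 21 − 6 − 13 = 2; torsion from ∂_2 factors > 1: none. So H_1 ≅ Z^2.
H_2: b_2 = 14 − 13 − 0 = 1; torsion from ∂_3 factors > 1: none. So H_2 ≅ Z.

H_0 ≅ Z,  H_1 ≅ Z^2,  H_2 ≅ Z.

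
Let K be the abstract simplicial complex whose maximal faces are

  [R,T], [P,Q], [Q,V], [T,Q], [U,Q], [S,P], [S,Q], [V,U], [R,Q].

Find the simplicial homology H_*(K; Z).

H_0 ≅ Z,  H_1 ≅ Z^3.

We work with the vertex ordering P < Q < R < S < T < U < V. The simplices of K, each written with vertices in increasing order, are:

  0-simplices (7): P, Q, R, S, T, U, V
  1-simplices (9): PQ, PS, QR, QS, QT, QU, QV, RT, UV

so the chain groups are C_0 ≅ Z^7, C_1 ≅ Z^9.

∂_1: C_1 → C_0 is given by ∂[p,q] = [q] − [p]. For instance
  ∂QT = T − Q.
The 7×9 boundary matrix has rank 6 and Smith normal form diag(1,1,1,1,1,1).

From H_k ≅ ker(∂_k) / im(∂_{k+1}) we obtain:

  H_0: rank C_0 − rank ∂_1 = 7 − 6 = 1, and the invariant factors of ∂_1 are all 1, so H_0 = Z.
  H_1: rank ker ∂_1 − rank ∂_2 = (9 − 6) − 0 = 3, and there is no ∂_2, so H_1 = Z^3.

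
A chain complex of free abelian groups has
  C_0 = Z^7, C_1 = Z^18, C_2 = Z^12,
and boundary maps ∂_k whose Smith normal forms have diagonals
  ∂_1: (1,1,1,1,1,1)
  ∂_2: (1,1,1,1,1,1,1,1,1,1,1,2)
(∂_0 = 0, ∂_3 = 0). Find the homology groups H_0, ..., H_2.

H_0 ≅ Z,  H_1 ≅ Z_2,  H_2 = 0.

H_0: b_0 = 7 − 0 − 6 = 1; torsion from ∂_1 factors > 1: none. So H_0 ≅ Z.
H_1: b_1 = 18 − 6 − 12 = 0; torsion from ∂_2 factors > 1: [2]. So H_1 ≅ Z_2.
H_2: b_2 = 12 − 12 − 0 = 0; torsion from ∂_3 factors > 1: none. So H_2 ≅ 0.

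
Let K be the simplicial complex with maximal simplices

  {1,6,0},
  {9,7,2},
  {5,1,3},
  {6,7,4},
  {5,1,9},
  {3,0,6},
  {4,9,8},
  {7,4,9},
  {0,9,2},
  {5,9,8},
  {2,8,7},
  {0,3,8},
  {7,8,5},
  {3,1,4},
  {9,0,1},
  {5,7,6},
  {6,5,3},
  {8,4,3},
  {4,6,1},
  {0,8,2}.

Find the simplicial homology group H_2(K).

H_2 = 0.

We work with the vertex ordering 0 < 1 < 2 < 3 < 4 < 5 < 6 < 7 < 8 < 9. The simplices of K, each written with vertices in increasing order, are:

  0-simplices (10): [0], [1], [2], [3], [4], [5], [6], [7], [8], [9]
  1-simplices (30): (30 of them)
  2-simplices (20): (20 of them)

so the chain groups are C_0 ≅ Z^10, C_1 ≅ Z^30, C_2 ≅ Z^20.

Boundary ∂_1: C_1 → C_0 maps an edge to its endpoints' difference, ∂[p,q] = q − p.
As a 10×30 matrix over Z this has rank 9, with invariant factors (1,1,1,1,1,1,1,1,1).

∂_2: C_2 → C_1 sends each 2-simplex [p,q,r] to [q,r] − [p,r] + [p,q]. For instance
  ∂[0,3,6] = [3,6] − [0,6] + [0,3],
  ∂[0,2,8] = [2,8] − [0,8] + [0,2].
The resulting 30×20 matrix has rank 20, and its Smith normal form has invariant factors (1,1,1,1,1,1,1,1,1,1,1,1,1,1,1,1,1,1,1,2).

Reading off H_k = ker ∂_k / im ∂_{k+1}:

  H_2: rank ker ∂_2 − rank ∂_3 = (20 − 20) − 0 = 0, and there is no ∂_3, so H_2 ≅ 0.

(K is a triangulation of the Klein bottle.)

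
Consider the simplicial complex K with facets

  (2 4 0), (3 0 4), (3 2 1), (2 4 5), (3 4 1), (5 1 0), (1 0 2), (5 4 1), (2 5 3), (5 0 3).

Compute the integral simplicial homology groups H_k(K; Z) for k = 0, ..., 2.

Fix the vertex order 0 < 1 < 2 < 3 < 4 < 5 and write every simplex with vertices in increasing order. Then dim K = 2 and the simplices of K are:

  0-simplices (6): [0], [1], [2], [3], [4], [5]
  1-simplices (15): [0,1], [0,2], [0,3], [0,4], [0,5], [1,2], [1,3], [1,4], [1,5], [2,3], [2,4], [2,5], [3,4], [3,5], [4,5]
  2-simplices (10): [0,1,2], [0,1,5], [0,2,4], [0,3,4], [0,3,5], [1,2,3], [1,3,4], [1,4,5], [2,3,5], [2,4,5]

giving chain groups C_0 ≅ Z^6, C_1 ≅ Z^15, C_2 ≅ Z^10.

The boundary map ∂_1: C_1 → C_0 maps an edge to its endpoints' difference, ∂[p,q] = q − p.
This gives a 6×15 integer matrix of rank 5; reducing to Smith normal form yields diagonal entries (1,1,1,1,1).

The boundary map ∂_2: C_2 → C_1 sends each 2-simplex [p,q,r] to [q,r] − [p,r] + [p,q]. For instance
  ∂[0,2,4] = [2,4] − [0,4] + [0,2],
  ∂[0,1,5] = [1,5] − [0,5] + [0,1].
The resulting 15×10 matrix has rank 10, and its Smith normal form has invariant factors (1,1,1,1,1,1,1,1,1,2).

Reading off H_k = ker ∂_k / im ∂_{k+1}:

  H_0: rank C_0 − rank ∂_1 = 6 − 5 = 1, and the invariant factors of ∂_1 are all 1, so H_0 ≅ Z.
  H_1: rank ker ∂_1 − rank ∂_2 = (15 − 5) − 10 = 0, and ∂_2 has invariant factor 2 > 1, so H_1 ≅ Z/2.
  H_2: rank ker ∂_2 − rank ∂_3 = (10 − 10) − 0 = 0, and there is no ∂_3, so H_2 ≅ 0.

H_0 ≅ Z,  H_1 ≅ Z/2,  H_2 = 0.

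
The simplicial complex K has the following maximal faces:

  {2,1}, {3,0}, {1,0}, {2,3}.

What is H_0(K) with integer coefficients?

Order the vertices as 0 < 1 < 2 < 3. Listing each simplex with vertices in this order, K has dimension 1 with simplices:

  0-simplices (4): [0], [1], [2], [3]
  1-simplices (4): [0,1], [0,3], [1,2], [2,3]

giving chain groups C_0 ≅ Z^4, C_1 ≅ Z^4.

Boundary ∂_1: C_1 → C_0 maps an edge to its endpoints' difference, ∂[p,q] = q − p.
The resulting 4×4 matrix has rank 3, and its Smith normal form has invariant factors (1,1,1).

Reading off H_k = ker ∂_k / im ∂_{k+1}:

  H_0: rank C_0 − rank ∂_1 = 4 − 3 = 1, and the invariant factors of ∂_1 are all 1, so H_0 = Z.

(K is a triangulation of the circle S^1.)

H_0 ≅ Z.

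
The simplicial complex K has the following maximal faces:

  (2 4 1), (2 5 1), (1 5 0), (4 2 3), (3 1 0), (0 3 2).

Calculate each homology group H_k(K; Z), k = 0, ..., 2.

H_0 ≅ Z,  H_1 ≅ Z,  H_2 = 0.

Take the total order 0 < 1 < 2 < 3 < 4 < 5 on the vertex set. Then K (dimension 2) consists of the simplices:

  0-simplices (6): [0], [1], [2], [3], [4], [5]
  1-simplices (12): [0,1], [0,2], [0,3], [0,5], [1,2], [1,3], [1,4], [1,5], [2,3], [2,4], [2,5], [3,4]
  2-simplices (6): [0,1,3], [0,1,5], [0,2,3], [1,2,4], [1,2,5], [2,3,4]

giving chain groups C_0 ≅ Z^6, C_1 ≅ Z^12, C_2 ≅ Z^6.

The boundary map ∂_1: C_1 → C_0 sends each edge [p,q] (with p < q) to q − p.
The 6×12 boundary matrix has rank 5 and Smith normal form diag(1,1,1,1,1).

∂_2: C_2 → C_1 maps a triangle to the signed sum of its edges. For instance
  ∂[0,2,3] = [2,3] − [0,3] + [0,2],
  ∂[0,1,3] = [1,3] − [0,3] + [0,1].
This gives a 12×6 integer matrix of rank 6; reducing to Smith normal form yields diagonal entries (1,1,1,1,1,1).

Computing H_k = (kernel of ∂_k) / (image of ∂_{k+1}):

  H_0: rank C_0 − rank ∂_1 = 6 − 5 = 1, and the invariant factors of ∂_1 are all 1, so H_0 ≅ Z.
  H_1: rank ker ∂_1 − rank ∂_2 = (12 − 5) − 6 = 1, and the invariant factors of ∂_2 are all 1, so H_1 ≅ Z.
  H_2: rank ker ∂_2 − rank ∂_3 = (6 − 6) − 0 = 0, and there is no ∂_3, so H_2 ≅ 0.

(K is a triangulation of the cylinder S^1 x I.)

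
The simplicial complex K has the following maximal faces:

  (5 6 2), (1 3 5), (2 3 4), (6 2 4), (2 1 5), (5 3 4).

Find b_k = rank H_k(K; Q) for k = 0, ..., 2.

Order the vertices as 1 < 2 < 3 < 4 < 5 < 6. Listing each simplex with vertices in this order, K has dimension 2 with simplices:

  0-simplices (6): [1], [2], [3], [4], [5], [6]
  1-simplices (12): [1,2], [1,3], [1,5], [2,3], [2,4], [2,5], [2,6], [3,4], [3,5], [4,5], [4,6], [5,6]
  2-simplices (6): [1,2,5], [1,3,5], [2,3,4], [2,4,6], [2,5,6], [3,4,5]

giving chain groups C_0 ≅ Z^6, C_1 ≅ Z^12, C_2 ≅ Z^6.

Boundary ∂_1: C_1 → C_0 maps an edge to its endpoints' difference, ∂[p,q] = q − p. For instance
  ∂[1,5] = [5] − [1].
As a 6×12 matrix over Z this has rank 5, with invariant factors (1,1,1,1,1).

Boundary ∂_2: C_2 → C_1 sends each 2-simplex [p,q,r] to [q,r] − [p,r] + [p,q]. For instance
  ∂[3,4,5] = [4,5] − [3,5] + [3,4],
  ∂[1,2,5] = [2,5] − [1,5] + [1,2].
This gives a 12×6 integer matrix of rank 6; reducing to Smith normal form yields diagonal entries (1,1,1,1,1,1).

Now H_k = ker ∂_k / im ∂_{k+1}, so:

  H_0: rank C_0 − rank ∂_1 = 6 − 5 = 1, and the invariant factors of ∂_1 are all 1, so H_0 = Z.
  H_1: rank ker ∂_1 − rank ∂_2 = (12 − 5) − 6 = 1, and the invariant factors of ∂_2 are all 1, so H_1 = Z.
  H_2: rank ker ∂_2 − rank ∂_3 = (6 − 6) − 0 = 0, and there is no ∂_3, so H_2 = 0.

Hence the Betti numbers are b_0 = 1, b_1 = 1, b_2 = 0.

b_0 = 1, b_1 = 1, b_2 = 0.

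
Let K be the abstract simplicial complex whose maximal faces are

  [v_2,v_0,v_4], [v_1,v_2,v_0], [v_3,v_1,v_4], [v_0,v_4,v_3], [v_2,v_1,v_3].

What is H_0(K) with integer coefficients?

Fix the vertex order v_0 < v_1 < v_2 < v_3 < v_4 and write every simplex with vertices in increasing order. Then dim K = 2 and the simplices of K are:

  0-simplices (5): [v_0], [v_1], [v_2], [v_3], [v_4]
  1-simplices (10): [v_0,v_1], [v_0,v_2], [v_0,v_3], [v_0,v_4], [v_1,v_2], [v_1,v_3], [v_1,v_4], [v_2,v_3], [v_2,v_4], [v_3,v_4]
  2-simplices (5): [v_0,v_1,v_2], [v_0,v_2,v_4], [v_0,v_3,v_4], [v_1,v_2,v_3], [v_1,v_3,v_4]

giving chain groups C_0 ≅ Z^5, C_1 ≅ Z^10, C_2 ≅ Z^5.

Boundary ∂_1: C_1 → C_0 maps an edge to its endpoints' difference, ∂[p,q] = q − p. For instance
  ∂[v_2,v_3] = [v_3] − [v_2].
The 5×10 boundary matrix has rank 4 and Smith normal form diag(1,1,1,1).

Boundary ∂_2: C_2 → C_1 maps a triangle to the signed sum of its edges. For instance
  ∂[v_0,v_1,v_2] = [v_1,v_2] − [v_0,v_2] + [v_0,v_1],
  ∂[v_1,v_2,v_3] = [v_2,v_3] − [v_1,v_3] + [v_1,v_2].
The 10×5 boundary matrix has rank 5 and Smith normal form diag(1,1,1,1,1).

From H_k ≅ ker(∂_k) / im(∂_{k+1}) we obtain:

  H_0: rank C_0 − rank ∂_1 = 5 − 4 = 1, and the invariant factors of ∂_1 are all 1, so H_0 ≅ Z.

(K is a triangulation of the Möbius band.)

H_0 = Z.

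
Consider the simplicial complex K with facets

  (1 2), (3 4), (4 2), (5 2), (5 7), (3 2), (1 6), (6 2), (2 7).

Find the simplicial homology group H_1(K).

K has 7 vertices, 9 edges.
rank ∂_1 = 6, rank ∂_2 = 0 ⇒ b_1 = 9 − 6 − 0 = 3. So H_1 = Z^3.

H_1 = Z^3.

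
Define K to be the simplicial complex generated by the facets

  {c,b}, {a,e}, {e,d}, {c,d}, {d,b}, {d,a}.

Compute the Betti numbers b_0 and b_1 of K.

We work with the vertex ordering a < b < c < d < e. The simplices of K, each written with vertices in increasing order, are:

  0-simplices (5): a, b, c, d, e
  1-simplices (6): ad, ae, bc, bd, cd, de

Hence C_0 ≅ Z^5, C_1 ≅ Z^6.

∂_1: C_1 → C_0 sends each edge [p,q] (with p < q) to q − p. For instance
  ∂bc = c − b.
The resulting 5×6 matrix has rank 4, and its Smith normal form has invariant factors (1,1,1,1).

Reading off H_k = ker ∂_k / im ∂_{k+1}:

  H_0: rank C_0 − rank ∂_1 = 5 − 4 = 1, and the invariant factors of ∂_1 are all 1, so H_0 ≅ Z.
  H_1: rank ker ∂_1 − rank ∂_2 = (6 − 4) − 0 = 2, and there is no ∂_2, so H_1 ≅ Z^2.

As a check, the Euler characteristic is 5 − 6 = -1, which agrees with 1 − 2 = -1.
(K is a triangulation of a wedge of 2 circles.)

Hence the Betti numbers are b_0 = 1, b_1 = 2.

b_0 = 1, b_1 = 2.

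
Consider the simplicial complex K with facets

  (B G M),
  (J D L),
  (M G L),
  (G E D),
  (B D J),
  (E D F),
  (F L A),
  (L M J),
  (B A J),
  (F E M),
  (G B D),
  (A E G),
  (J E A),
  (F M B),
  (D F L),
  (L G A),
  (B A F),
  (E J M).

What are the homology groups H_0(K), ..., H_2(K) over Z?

K has 9 vertices, 27 edges, 18 triangles.
rank ∂_0 = 0, rank ∂_1 = 8 ⇒ b_0 = 9 − 0 − 8 = 1; all invariant factors of ∂_1 are 1 so no torsion. So H_0 = Z.
rank ∂_1 = 8, rank ∂_2 = 17 ⇒ b_1 = 27 − 8 − 17 = 2; all invariant factors of ∂_2 are 1 so no torsion. So H_1 = Z^2.
rank ∂_2 = 17, rank ∂_3 = 0 ⇒ b_2 = 18 − 17 − 0 = 1. So H_2 = Z.

H_0 ≅ Z,  H_1 ≅ Z^2,  H_2 ≅ Z.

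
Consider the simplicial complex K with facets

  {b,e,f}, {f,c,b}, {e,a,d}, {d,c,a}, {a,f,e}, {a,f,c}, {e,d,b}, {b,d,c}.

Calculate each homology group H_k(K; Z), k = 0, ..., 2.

H_0 ≅ Z,  H_1 = 0,  H_2 ≅ Z.

We work with the vertex ordering a < b < c < d < e < f. The simplices of K, each written with vertices in increasing order, are:

  0-simplices (6): a, b, c, d, e, f
  1-simplices (12): ac, ad, ae, af, bc, bd, be, bf, cd, cf, de, ef
  2-simplices (8): acd, acf, ade, aef, bcd, bcf, bde, bef

giving chain groups C_0 ≅ Z^6, C_1 ≅ Z^12, C_2 ≅ Z^8.

The boundary map ∂_1: C_1 → C_0 sends each edge [p,q] (with p < q) to q − p. For instance
  ∂ae = e − a.
This gives a 6×12 integer matrix of rank 5; reducing to Smith normal form yields diagonal entries (1,1,1,1,1).

The boundary map ∂_2: C_2 → C_1 maps a triangle to the signed sum of its edges. For instance
  ∂acf = cf − af + ac,
  ∂ade = de − ae + ad.
This gives a 12×8 integer matrix of rank 7; reducing to Smith normal form yields diagonal entries (1,1,1,1,1,1,1).

Reading off H_k = ker ∂_k / im ∂_{k+1}:

  H_0: rank C_0 − rank ∂_1 = 6 − 5 = 1, and the invariant factors of ∂_1 are all 1, so H_0 ≅ Z.
  H_1: rank ker ∂_1 − rank ∂_2 = (12 − 5) − 7 = 0, and the invariant factors of ∂_2 are all 1, so H_1 ≅ 0.
  H_2: rank ker ∂_2 − rank ∂_3 = (8 − 7) − 0 = 1, and there is no ∂_3, so H_2 ≅ Z.

As a check, the Euler characteristic is 6 − 12 + 8 = 2, which agrees with 1 − 0 + 1 = 2.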